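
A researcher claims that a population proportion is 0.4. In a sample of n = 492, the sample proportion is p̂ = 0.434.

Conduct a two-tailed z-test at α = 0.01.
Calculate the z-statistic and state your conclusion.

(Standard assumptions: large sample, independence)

H₀: p = 0.4, H₁: p ≠ 0.4
Standard error: SE = √(p₀(1-p₀)/n) = √(0.4×0.6/492) = 0.022086
z-statistic: z = (p̂ - p₀)/SE = (0.434 - 0.4)/0.022086 = 1.5394
Critical value: z_0.005 = ±2.576
p-value = 0.1237
Decision: fail to reject H₀ at α = 0.01

Answer: z = 1.5394, fail to reject H₀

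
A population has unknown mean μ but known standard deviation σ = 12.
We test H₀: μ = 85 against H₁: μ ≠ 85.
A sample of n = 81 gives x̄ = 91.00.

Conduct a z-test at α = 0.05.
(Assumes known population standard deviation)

Standard error: SE = σ/√n = 12/√81 = 1.3333
z-statistic: z = (x̄ - μ₀)/SE = (91.00 - 85)/1.3333 = 4.5001
Critical value: ±1.960
p-value < 0.0001
Decision: reject H₀

Answer: z = 4.5001, reject H₀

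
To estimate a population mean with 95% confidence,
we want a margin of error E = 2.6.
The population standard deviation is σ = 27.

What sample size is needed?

Answer: n = 415

Derivation:
z_0.025 = 1.960
n = (z×σ/E)² = (1.960×27/2.6)²
n = 414.2791
Round up: n = 415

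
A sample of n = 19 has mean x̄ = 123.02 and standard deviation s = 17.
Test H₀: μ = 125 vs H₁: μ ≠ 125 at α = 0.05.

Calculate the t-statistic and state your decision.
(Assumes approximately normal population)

Answer: t = -0.5077, fail to reject H₀

Derivation:
df = n - 1 = 18
SE = s/√n = 17/√19 = 3.9001
t = (x̄ - μ₀)/SE = (123.02 - 125)/3.9001 = -0.5077
Critical value: t_{0.025,18} = ±2.101
p-value ≈ 0.6178
Decision: fail to reject H₀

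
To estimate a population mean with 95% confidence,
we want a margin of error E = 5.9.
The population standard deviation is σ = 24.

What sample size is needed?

z_0.025 = 1.960
n = (z×σ/E)² = (1.960×24/5.9)²
n = 63.5668
Round up: n = 64

Answer: n = 64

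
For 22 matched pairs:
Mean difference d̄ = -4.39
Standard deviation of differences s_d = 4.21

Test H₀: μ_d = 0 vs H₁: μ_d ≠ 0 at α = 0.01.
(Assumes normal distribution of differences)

Answer: t = -4.8908, reject H₀

Derivation:
df = n - 1 = 21
SE = s_d/√n = 4.21/√22 = 0.8976
t = d̄/SE = -4.39/0.8976 = -4.8908
Critical value: t_{0.005,21} = ±2.831
p-value ≈ 0.0001
Decision: reject H₀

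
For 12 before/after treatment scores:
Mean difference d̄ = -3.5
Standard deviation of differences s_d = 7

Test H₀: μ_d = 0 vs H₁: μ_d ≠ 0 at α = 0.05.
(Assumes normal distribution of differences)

df = n - 1 = 11
SE = s_d/√n = 7/√12 = 2.0207
t = d̄/SE = -3.5/2.0207 = -1.7321
Critical value: t_{0.025,11} = ±2.201
p-value ≈ 0.1112
Decision: fail to reject H₀

Answer: t = -1.7321, fail to reject H₀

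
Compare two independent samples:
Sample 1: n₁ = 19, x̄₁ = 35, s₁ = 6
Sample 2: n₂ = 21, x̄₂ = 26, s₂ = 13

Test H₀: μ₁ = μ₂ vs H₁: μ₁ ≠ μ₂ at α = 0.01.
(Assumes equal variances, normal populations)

Answer: t = 2.7609, reject H₀

Derivation:
Pooled variance: s²_p = [18×6² + 20×13²]/(38) = 106.0000
s_p = 10.2956
SE = s_p×√(1/n₁ + 1/n₂) = 10.2956×√(1/19 + 1/21) = 3.2598
t = (x̄₁ - x̄₂)/SE = (35 - 26)/3.2598 = 2.7609
df = 38, t-critical = ±2.712
Decision: reject H₀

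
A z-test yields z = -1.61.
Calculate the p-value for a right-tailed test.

For z = -1.61:
p = P(Z > -1.61) = 1 - Φ(-1.61) = 0.9463

Answer: p-value ≈ 0.9463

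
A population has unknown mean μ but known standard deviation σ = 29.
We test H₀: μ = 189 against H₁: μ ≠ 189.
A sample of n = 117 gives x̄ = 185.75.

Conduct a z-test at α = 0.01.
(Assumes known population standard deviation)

Standard error: SE = σ/√n = 29/√117 = 2.6811
z-statistic: z = (x̄ - μ₀)/SE = (185.75 - 189)/2.6811 = -1.2122
Critical value: ±2.576
p-value = 0.2254
Decision: fail to reject H₀

Answer: z = -1.2122, fail to reject H₀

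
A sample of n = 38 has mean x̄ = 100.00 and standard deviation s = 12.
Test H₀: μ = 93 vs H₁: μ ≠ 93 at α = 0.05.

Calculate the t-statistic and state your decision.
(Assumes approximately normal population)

df = n - 1 = 37
SE = s/√n = 12/√38 = 1.9467
t = (x̄ - μ₀)/SE = (100.00 - 93)/1.9467 = 3.5958
Critical value: t_{0.025,37} = ±2.026
p-value ≈ 0.0009
Decision: reject H₀

Answer: t = 3.5958, reject H₀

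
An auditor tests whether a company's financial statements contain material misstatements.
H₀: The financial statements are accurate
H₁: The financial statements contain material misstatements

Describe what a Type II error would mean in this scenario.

Type I error (α): Rejecting H₀ when H₀ is true
Type II error (β): Failing to reject H₀ when H₁ is true

Answer: Failing to detect material misstatements that are actually present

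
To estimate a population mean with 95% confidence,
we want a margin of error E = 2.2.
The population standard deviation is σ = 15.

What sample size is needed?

z_0.025 = 1.960
n = (z×σ/E)² = (1.960×15/2.2)²
n = 178.5868
Round up: n = 179

Answer: n = 179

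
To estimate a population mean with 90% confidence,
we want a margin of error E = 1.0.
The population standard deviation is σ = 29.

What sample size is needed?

Answer: n = 2276

Derivation:
z_0.05 = 1.645
n = (z×σ/E)² = (1.645×29/1.0)²
n = 2275.7670
Round up: n = 2276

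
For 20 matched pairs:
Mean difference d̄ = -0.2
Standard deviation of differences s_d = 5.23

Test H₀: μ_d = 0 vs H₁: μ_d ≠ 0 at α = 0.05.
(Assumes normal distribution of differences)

df = n - 1 = 19
SE = s_d/√n = 5.23/√20 = 1.1695
t = d̄/SE = -0.2/1.1695 = -0.1710
Critical value: t_{0.025,19} = ±2.093
p-value ≈ 0.8660
Decision: fail to reject H₀

Answer: t = -0.1710, fail to reject H₀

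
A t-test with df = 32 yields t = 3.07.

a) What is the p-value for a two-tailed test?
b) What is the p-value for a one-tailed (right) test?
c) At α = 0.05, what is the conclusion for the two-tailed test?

Answer: a) 0.0043, b) 0.0022, c) reject H₀

Derivation:
Using t-distribution with df = 32:
a) Two-tailed: p = 2×P(T > 3.07) = 0.0043
b) One-tailed: p = P(T > 3.07) = 0.0022
c) 0.0043 < 0.05, reject H₀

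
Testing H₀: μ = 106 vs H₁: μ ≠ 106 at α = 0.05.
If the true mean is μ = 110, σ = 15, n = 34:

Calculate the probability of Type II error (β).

Answer: β ≈ 0.6571

Derivation:
SE = σ/√n = 15/√34 = 2.5725
Critical values: μ₀ ± z_0.025×SE = 106 ± 1.960×2.5725
Acceptance region: (100.9579, 111.0421)
Under H₁ (μ = 110): z_high = (111.0421 - 110)/2.5725 = 0.4051, z_low = (100.9579 - 110)/2.5725 = -3.5149
β = P(not reject | H₁) = Φ(0.4051) - Φ(-3.5149) ≈ 0.6571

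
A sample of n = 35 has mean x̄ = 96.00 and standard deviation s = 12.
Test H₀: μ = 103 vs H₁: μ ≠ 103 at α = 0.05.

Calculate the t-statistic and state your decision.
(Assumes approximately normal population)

df = n - 1 = 34
SE = s/√n = 12/√35 = 2.0284
t = (x̄ - μ₀)/SE = (96.00 - 103)/2.0284 = -3.4510
Critical value: t_{0.025,34} = ±2.032
p-value ≈ 0.0015
Decision: reject H₀

Answer: t = -3.4510, reject H₀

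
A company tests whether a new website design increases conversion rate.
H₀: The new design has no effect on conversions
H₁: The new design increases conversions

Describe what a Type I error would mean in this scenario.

Type I error (α): Rejecting H₀ when H₀ is true
Type II error (β): Failing to reject H₀ when H₁ is true

Answer: Switching to a new design that doesn't actually help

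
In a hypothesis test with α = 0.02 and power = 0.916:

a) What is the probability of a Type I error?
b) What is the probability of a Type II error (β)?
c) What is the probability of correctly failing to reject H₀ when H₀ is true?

Answer: a) 0.02, b) 0.084, c) 0.98

Derivation:
a) Type I error probability = α = 0.02
b) Power = P(reject H₀ | H₁ true) = 1 - β = 0.916, so Type II error probability = β = 1 - Power = 0.084
c) P(fail to reject H₀ | H₀ true) = 1 - α = 0.98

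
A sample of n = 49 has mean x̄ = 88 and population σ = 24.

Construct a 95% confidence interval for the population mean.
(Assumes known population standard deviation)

Answer: (81.2799, 94.7201)

Derivation:
Confidence level: 95%, α = 0.05
z_0.025 = 1.960
SE = σ/√n = 24/√49 = 3.4286
Margin of error = 1.960 × 3.4286 = 6.7201
CI: x̄ ± margin = 88 ± 6.7201
CI: (81.2799, 94.7201)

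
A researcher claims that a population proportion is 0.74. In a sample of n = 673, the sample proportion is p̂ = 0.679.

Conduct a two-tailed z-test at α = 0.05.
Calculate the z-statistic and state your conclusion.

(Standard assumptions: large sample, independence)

H₀: p = 0.74, H₁: p ≠ 0.74
Standard error: SE = √(p₀(1-p₀)/n) = √(0.74×0.26/673) = 0.016908
z-statistic: z = (p̂ - p₀)/SE = (0.679 - 0.74)/0.016908 = -3.6078
Critical value: z_0.025 = ±1.960
p-value = 0.0003
Decision: reject H₀ at α = 0.05

Answer: z = -3.6078, reject H₀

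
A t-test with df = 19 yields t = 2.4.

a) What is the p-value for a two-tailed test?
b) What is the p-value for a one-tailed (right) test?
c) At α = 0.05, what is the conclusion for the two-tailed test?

Using t-distribution with df = 19:
a) Two-tailed: p = 2×P(T > 2.4) = 0.0268
b) One-tailed: p = P(T > 2.4) = 0.0134
c) 0.0268 < 0.05, reject H₀

Answer: a) 0.0268, b) 0.0134, c) reject H₀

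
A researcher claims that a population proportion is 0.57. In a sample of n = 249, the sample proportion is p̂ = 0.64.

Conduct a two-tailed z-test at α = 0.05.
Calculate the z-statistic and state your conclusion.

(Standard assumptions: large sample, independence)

H₀: p = 0.57, H₁: p ≠ 0.57
Standard error: SE = √(p₀(1-p₀)/n) = √(0.57×0.43/249) = 0.031374
z-statistic: z = (p̂ - p₀)/SE = (0.64 - 0.57)/0.031374 = 2.2311
Critical value: z_0.025 = ±1.960
p-value = 0.0257
Decision: reject H₀ at α = 0.05

Answer: z = 2.2311, reject H₀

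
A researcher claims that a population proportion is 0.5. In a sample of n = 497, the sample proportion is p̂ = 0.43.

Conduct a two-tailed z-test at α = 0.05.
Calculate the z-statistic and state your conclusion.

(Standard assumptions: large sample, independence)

H₀: p = 0.5, H₁: p ≠ 0.5
Standard error: SE = √(p₀(1-p₀)/n) = √(0.5×0.5/497) = 0.022428
z-statistic: z = (p̂ - p₀)/SE = (0.43 - 0.5)/0.022428 = -3.1211
Critical value: z_0.025 = ±1.960
p-value = 0.0018
Decision: reject H₀ at α = 0.05

Answer: z = -3.1211, reject H₀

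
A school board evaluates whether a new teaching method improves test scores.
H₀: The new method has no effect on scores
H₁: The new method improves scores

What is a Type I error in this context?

Answer: Concluding the new method improves scores when it actually doesn't

Derivation:
Type I error: rejecting H₀ when it is actually true (false positive).
Type II error: failing to reject H₀ when H₁ is actually true (false negative).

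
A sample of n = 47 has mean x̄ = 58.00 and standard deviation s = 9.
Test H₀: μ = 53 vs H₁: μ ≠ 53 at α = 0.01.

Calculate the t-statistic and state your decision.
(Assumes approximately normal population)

Answer: t = 3.8087, reject H₀

Derivation:
df = n - 1 = 46
SE = s/√n = 9/√47 = 1.3128
t = (x̄ - μ₀)/SE = (58.00 - 53)/1.3128 = 3.8087
Critical value: t_{0.005,46} = ±2.687
p-value ≈ 0.0004
Decision: reject H₀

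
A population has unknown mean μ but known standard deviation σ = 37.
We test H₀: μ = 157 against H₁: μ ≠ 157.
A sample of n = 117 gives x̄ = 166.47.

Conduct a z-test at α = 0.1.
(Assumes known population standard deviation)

Answer: z = 2.7684, reject H₀

Derivation:
Standard error: SE = σ/√n = 37/√117 = 3.4207
z-statistic: z = (x̄ - μ₀)/SE = (166.47 - 157)/3.4207 = 2.7684
Critical value: ±1.645
p-value = 0.0056
Decision: reject H₀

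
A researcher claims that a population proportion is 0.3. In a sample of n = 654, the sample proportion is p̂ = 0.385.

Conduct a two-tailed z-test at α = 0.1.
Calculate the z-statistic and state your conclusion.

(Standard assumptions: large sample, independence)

Answer: z = 4.7436, reject H₀

Derivation:
H₀: p = 0.3, H₁: p ≠ 0.3
Standard error: SE = √(p₀(1-p₀)/n) = √(0.3×0.7/654) = 0.017919
z-statistic: z = (p̂ - p₀)/SE = (0.385 - 0.3)/0.017919 = 4.7436
Critical value: z_0.05 = ±1.645
p-value < 0.0001
Decision: reject H₀ at α = 0.1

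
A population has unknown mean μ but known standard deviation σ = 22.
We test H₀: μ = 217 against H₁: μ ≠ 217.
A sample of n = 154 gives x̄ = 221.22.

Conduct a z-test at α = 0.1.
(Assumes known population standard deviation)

Standard error: SE = σ/√n = 22/√154 = 1.7728
z-statistic: z = (x̄ - μ₀)/SE = (221.22 - 217)/1.7728 = 2.3804
Critical value: ±1.645
p-value = 0.0173
Decision: reject H₀

Answer: z = 2.3804, reject H₀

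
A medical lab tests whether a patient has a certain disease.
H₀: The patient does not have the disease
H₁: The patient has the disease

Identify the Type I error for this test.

Answer: Diagnosing a healthy patient as having the disease (false positive)

Derivation:
Type I error (α): Rejecting H₀ when H₀ is true
Type II error (β): Failing to reject H₀ when H₁ is true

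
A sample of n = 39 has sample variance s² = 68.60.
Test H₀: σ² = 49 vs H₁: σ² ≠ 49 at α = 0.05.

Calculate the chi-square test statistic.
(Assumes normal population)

Answer: χ² = 53.2000, fail to reject H₀

Derivation:
df = n - 1 = 38
χ² = (n-1)s²/σ₀² = 38×68.60/49 = 53.2000
Critical values: χ²_{0.975,38} = 22.878, χ²_{0.025,38} = 56.896
Rejection region: χ² < 22.878 or χ² > 56.896
Decision: fail to reject H₀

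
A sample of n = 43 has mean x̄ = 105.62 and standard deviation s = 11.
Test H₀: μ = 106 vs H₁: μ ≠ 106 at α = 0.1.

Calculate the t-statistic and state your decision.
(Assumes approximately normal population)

df = n - 1 = 42
SE = s/√n = 11/√43 = 1.6775
t = (x̄ - μ₀)/SE = (105.62 - 106)/1.6775 = -0.2265
Critical value: t_{0.05,42} = ±1.682
p-value ≈ 0.8219
Decision: fail to reject H₀

Answer: t = -0.2265, fail to reject H₀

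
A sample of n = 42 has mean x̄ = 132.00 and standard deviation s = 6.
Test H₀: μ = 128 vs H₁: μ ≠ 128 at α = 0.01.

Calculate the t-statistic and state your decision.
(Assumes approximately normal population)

df = n - 1 = 41
SE = s/√n = 6/√42 = 0.9258
t = (x̄ - μ₀)/SE = (132.00 - 128)/0.9258 = 4.3206
Critical value: t_{0.005,41} = ±2.701
p-value ≈ 0.0001
Decision: reject H₀

Answer: t = 4.3206, reject H₀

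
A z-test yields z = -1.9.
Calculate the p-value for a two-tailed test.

For z = -1.9:
p = 2×P(Z > |-1.9|) = 2×(1 - Φ(1.9)) = 0.0574

Answer: p-value ≈ 0.0574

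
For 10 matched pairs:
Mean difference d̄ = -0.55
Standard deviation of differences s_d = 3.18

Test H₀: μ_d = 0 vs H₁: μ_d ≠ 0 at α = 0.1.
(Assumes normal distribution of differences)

Answer: t = -0.5469, fail to reject H₀

Derivation:
df = n - 1 = 9
SE = s_d/√n = 3.18/√10 = 1.0056
t = d̄/SE = -0.55/1.0056 = -0.5469
Critical value: t_{0.05,9} = ±1.833
p-value ≈ 0.5977
Decision: fail to reject H₀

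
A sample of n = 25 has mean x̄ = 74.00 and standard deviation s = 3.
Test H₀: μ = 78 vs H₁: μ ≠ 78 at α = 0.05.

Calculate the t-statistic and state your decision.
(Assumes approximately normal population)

df = n - 1 = 24
SE = s/√n = 3/√25 = 0.6000
t = (x̄ - μ₀)/SE = (74.00 - 78)/0.6000 = -6.6667
Critical value: t_{0.025,24} = ±2.064
p-value < 0.0001
Decision: reject H₀

Answer: t = -6.6667, reject H₀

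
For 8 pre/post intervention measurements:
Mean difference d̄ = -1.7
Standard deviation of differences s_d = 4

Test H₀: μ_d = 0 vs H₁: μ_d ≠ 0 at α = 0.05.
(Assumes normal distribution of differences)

Answer: t = -1.2021, fail to reject H₀

Derivation:
df = n - 1 = 7
SE = s_d/√n = 4/√8 = 1.4142
t = d̄/SE = -1.7/1.4142 = -1.2021
Critical value: t_{0.025,7} = ±2.365
p-value ≈ 0.2684
Decision: fail to reject H₀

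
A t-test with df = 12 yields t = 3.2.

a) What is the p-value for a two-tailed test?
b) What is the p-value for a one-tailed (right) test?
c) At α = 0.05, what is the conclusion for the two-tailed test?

Answer: a) 0.0076, b) 0.0038, c) reject H₀

Derivation:
Using t-distribution with df = 12:
a) Two-tailed: p = 2×P(T > 3.2) = 0.0076
b) One-tailed: p = P(T > 3.2) = 0.0038
c) 0.0076 < 0.05, reject H₀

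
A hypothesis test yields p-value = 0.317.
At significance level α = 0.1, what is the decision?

Answer: fail to reject H₀

Derivation:
Compare p-value to α:
0.317 ≥ 0.1
Decision: fail to reject H₀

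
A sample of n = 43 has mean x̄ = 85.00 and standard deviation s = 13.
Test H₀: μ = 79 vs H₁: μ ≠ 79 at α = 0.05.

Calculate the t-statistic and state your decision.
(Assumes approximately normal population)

df = n - 1 = 42
SE = s/√n = 13/√43 = 1.9825
t = (x̄ - μ₀)/SE = (85.00 - 79)/1.9825 = 3.0265
Critical value: t_{0.025,42} = ±2.018
p-value ≈ 0.0042
Decision: reject H₀

Answer: t = 3.0265, reject H₀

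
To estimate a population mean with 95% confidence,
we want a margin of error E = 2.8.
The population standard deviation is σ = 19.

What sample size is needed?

z_0.025 = 1.960
n = (z×σ/E)² = (1.960×19/2.8)²
n = 176.8900
Round up: n = 177

Answer: n = 177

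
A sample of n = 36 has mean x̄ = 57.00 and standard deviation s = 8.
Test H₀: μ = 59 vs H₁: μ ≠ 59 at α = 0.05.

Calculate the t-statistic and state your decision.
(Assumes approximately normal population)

df = n - 1 = 35
SE = s/√n = 8/√36 = 1.3333
t = (x̄ - μ₀)/SE = (57.00 - 59)/1.3333 = -1.5000
Critical value: t_{0.025,35} = ±2.030
p-value ≈ 0.1426
Decision: fail to reject H₀

Answer: t = -1.5000, fail to reject H₀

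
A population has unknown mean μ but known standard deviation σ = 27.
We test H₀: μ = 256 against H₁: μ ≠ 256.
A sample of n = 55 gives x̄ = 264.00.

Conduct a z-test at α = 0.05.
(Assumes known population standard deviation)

Standard error: SE = σ/√n = 27/√55 = 3.6407
z-statistic: z = (x̄ - μ₀)/SE = (264.00 - 256)/3.6407 = 2.1974
Critical value: ±1.960
p-value = 0.0280
Decision: reject H₀

Answer: z = 2.1974, reject H₀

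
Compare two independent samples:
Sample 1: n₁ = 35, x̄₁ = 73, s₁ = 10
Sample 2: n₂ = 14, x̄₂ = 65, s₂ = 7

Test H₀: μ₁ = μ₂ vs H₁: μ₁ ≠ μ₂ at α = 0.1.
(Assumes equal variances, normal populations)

Answer: t = 2.7296, reject H₀

Derivation:
Pooled variance: s²_p = [34×10² + 13×7²]/(47) = 85.8936
s_p = 9.2679
SE = s_p×√(1/n₁ + 1/n₂) = 9.2679×√(1/35 + 1/14) = 2.9308
t = (x̄₁ - x̄₂)/SE = (73 - 65)/2.9308 = 2.7296
df = 47, t-critical = ±1.678
Decision: reject H₀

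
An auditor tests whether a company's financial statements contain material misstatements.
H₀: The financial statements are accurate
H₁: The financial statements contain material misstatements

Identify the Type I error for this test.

A Type I error (probability α) occurs when we reject a true H₀.
A Type II error (probability β) occurs when we fail to reject a false H₀.

Answer: Concluding the statements are misstated when they are actually accurate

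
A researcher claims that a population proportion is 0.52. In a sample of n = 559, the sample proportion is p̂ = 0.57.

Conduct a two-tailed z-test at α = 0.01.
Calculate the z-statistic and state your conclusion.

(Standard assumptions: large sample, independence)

Answer: z = 2.3662, fail to reject H₀

Derivation:
H₀: p = 0.52, H₁: p ≠ 0.52
Standard error: SE = √(p₀(1-p₀)/n) = √(0.52×0.48/559) = 0.021131
z-statistic: z = (p̂ - p₀)/SE = (0.57 - 0.52)/0.021131 = 2.3662
Critical value: z_0.005 = ±2.576
p-value = 0.0180
Decision: fail to reject H₀ at α = 0.01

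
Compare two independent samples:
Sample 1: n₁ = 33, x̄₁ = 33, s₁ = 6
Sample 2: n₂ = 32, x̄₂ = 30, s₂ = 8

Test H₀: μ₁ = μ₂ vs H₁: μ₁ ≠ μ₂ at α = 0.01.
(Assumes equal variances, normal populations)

Answer: t = 1.7139, fail to reject H₀

Derivation:
Pooled variance: s²_p = [32×6² + 31×8²]/(63) = 49.7778
s_p = 7.0553
SE = s_p×√(1/n₁ + 1/n₂) = 7.0553×√(1/33 + 1/32) = 1.7504
t = (x̄₁ - x̄₂)/SE = (33 - 30)/1.7504 = 1.7139
df = 63, t-critical = ±2.656
Decision: fail to reject H₀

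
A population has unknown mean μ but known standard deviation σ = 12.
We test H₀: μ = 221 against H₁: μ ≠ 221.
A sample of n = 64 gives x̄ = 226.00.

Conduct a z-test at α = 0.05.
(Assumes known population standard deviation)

Standard error: SE = σ/√n = 12/√64 = 1.5000
z-statistic: z = (x̄ - μ₀)/SE = (226.00 - 221)/1.5000 = 3.3333
Critical value: ±1.960
p-value = 0.0009
Decision: reject H₀

Answer: z = 3.3333, reject H₀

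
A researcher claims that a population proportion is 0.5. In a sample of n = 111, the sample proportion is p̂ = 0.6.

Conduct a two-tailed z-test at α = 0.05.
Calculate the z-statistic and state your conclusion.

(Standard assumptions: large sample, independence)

Answer: z = 2.1071, reject H₀

Derivation:
H₀: p = 0.5, H₁: p ≠ 0.5
Standard error: SE = √(p₀(1-p₀)/n) = √(0.5×0.5/111) = 0.047458
z-statistic: z = (p̂ - p₀)/SE = (0.6 - 0.5)/0.047458 = 2.1071
Critical value: z_0.025 = ±1.960
p-value = 0.0351
Decision: reject H₀ at α = 0.05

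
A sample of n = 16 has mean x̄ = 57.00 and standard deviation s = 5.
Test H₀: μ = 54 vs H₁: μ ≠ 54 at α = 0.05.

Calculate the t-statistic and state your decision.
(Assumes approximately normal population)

Answer: t = 2.4000, reject H₀

Derivation:
df = n - 1 = 15
SE = s/√n = 5/√16 = 1.2500
t = (x̄ - μ₀)/SE = (57.00 - 54)/1.2500 = 2.4000
Critical value: t_{0.025,15} = ±2.131
p-value ≈ 0.0298
Decision: reject H₀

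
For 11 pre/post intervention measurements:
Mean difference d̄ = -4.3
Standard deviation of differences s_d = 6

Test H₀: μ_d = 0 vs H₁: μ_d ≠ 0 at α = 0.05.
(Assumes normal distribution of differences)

df = n - 1 = 10
SE = s_d/√n = 6/√11 = 1.8091
t = d̄/SE = -4.3/1.8091 = -2.3769
Critical value: t_{0.025,10} = ±2.228
p-value ≈ 0.0388
Decision: reject H₀

Answer: t = -2.3769, reject H₀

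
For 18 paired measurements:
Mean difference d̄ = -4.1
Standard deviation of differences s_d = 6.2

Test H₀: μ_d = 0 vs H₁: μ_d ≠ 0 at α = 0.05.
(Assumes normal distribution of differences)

Answer: t = -2.8055, reject H₀

Derivation:
df = n - 1 = 17
SE = s_d/√n = 6.2/√18 = 1.4614
t = d̄/SE = -4.1/1.4614 = -2.8055
Critical value: t_{0.025,17} = ±2.110
p-value ≈ 0.0122
Decision: reject H₀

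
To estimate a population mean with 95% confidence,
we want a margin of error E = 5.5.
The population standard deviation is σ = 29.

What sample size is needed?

z_0.025 = 1.960
n = (z×σ/E)² = (1.960×29/5.5)²
n = 106.8028
Round up: n = 107

Answer: n = 107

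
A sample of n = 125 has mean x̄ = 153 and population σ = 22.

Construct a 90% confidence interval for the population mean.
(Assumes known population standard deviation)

Confidence level: 90%, α = 0.1
z_0.05 = 1.645
SE = σ/√n = 22/√125 = 1.9677
Margin of error = 1.645 × 1.9677 = 3.2369
CI: x̄ ± margin = 153 ± 3.2369
CI: (149.7631, 156.2369)

Answer: (149.7631, 156.2369)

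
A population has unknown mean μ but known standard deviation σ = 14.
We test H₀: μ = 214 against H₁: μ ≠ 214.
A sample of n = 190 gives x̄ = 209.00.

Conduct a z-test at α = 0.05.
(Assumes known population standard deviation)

Answer: z = -4.9227, reject H₀

Derivation:
Standard error: SE = σ/√n = 14/√190 = 1.0157
z-statistic: z = (x̄ - μ₀)/SE = (209.00 - 214)/1.0157 = -4.9227
Critical value: ±1.960
p-value < 0.0001
Decision: reject H₀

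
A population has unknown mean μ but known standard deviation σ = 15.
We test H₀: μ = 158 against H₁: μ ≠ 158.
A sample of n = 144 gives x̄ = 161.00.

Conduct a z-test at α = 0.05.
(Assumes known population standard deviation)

Standard error: SE = σ/√n = 15/√144 = 1.2500
z-statistic: z = (x̄ - μ₀)/SE = (161.00 - 158)/1.2500 = 2.4000
Critical value: ±1.960
p-value = 0.0164
Decision: reject H₀

Answer: z = 2.4000, reject H₀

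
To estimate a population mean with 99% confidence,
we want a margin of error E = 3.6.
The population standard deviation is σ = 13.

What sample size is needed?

Answer: n = 87

Derivation:
z_0.005 = 2.576
n = (z×σ/E)² = (2.576×13/3.6)²
n = 86.5313
Round up: n = 87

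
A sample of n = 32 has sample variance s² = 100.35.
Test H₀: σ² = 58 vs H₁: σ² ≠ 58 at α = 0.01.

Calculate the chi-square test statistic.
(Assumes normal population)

df = n - 1 = 31
χ² = (n-1)s²/σ₀² = 31×100.35/58 = 53.6353
Critical values: χ²_{0.995,31} = 14.458, χ²_{0.005,31} = 55.003
Rejection region: χ² < 14.458 or χ² > 55.003
Decision: fail to reject H₀

Answer: χ² = 53.6353, fail to reject H₀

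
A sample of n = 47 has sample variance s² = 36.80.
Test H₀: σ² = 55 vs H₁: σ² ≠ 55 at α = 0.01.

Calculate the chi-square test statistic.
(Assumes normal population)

Answer: χ² = 30.7782, fail to reject H₀

Derivation:
df = n - 1 = 46
χ² = (n-1)s²/σ₀² = 46×36.80/55 = 30.7782
Critical values: χ²_{0.995,46} = 25.041, χ²_{0.005,46} = 74.437
Rejection region: χ² < 25.041 or χ² > 74.437
Decision: fail to reject H₀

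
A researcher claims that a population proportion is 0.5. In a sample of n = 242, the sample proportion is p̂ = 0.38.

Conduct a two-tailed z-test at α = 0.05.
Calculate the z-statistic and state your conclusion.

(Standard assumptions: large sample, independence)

H₀: p = 0.5, H₁: p ≠ 0.5
Standard error: SE = √(p₀(1-p₀)/n) = √(0.5×0.5/242) = 0.032141
z-statistic: z = (p̂ - p₀)/SE = (0.38 - 0.5)/0.032141 = -3.7335
Critical value: z_0.025 = ±1.960
p-value = 0.0002
Decision: reject H₀ at α = 0.05

Answer: z = -3.7335, reject H₀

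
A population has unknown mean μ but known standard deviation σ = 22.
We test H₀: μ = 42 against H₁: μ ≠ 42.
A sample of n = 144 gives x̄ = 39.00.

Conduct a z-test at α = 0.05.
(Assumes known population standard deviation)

Standard error: SE = σ/√n = 22/√144 = 1.8333
z-statistic: z = (x̄ - μ₀)/SE = (39.00 - 42)/1.8333 = -1.6364
Critical value: ±1.960
p-value = 0.1018
Decision: fail to reject H₀

Answer: z = -1.6364, fail to reject H₀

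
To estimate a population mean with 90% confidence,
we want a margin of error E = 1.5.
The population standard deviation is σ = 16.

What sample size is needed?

Answer: n = 308

Derivation:
z_0.05 = 1.645
n = (z×σ/E)² = (1.645×16/1.5)²
n = 307.8855
Round up: n = 308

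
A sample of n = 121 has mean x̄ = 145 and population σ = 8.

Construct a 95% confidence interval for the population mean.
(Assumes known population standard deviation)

Answer: (143.5745, 146.4255)

Derivation:
Confidence level: 95%, α = 0.05
z_0.025 = 1.960
SE = σ/√n = 8/√121 = 0.7273
Margin of error = 1.960 × 0.7273 = 1.4255
CI: x̄ ± margin = 145 ± 1.4255
CI: (143.5745, 146.4255)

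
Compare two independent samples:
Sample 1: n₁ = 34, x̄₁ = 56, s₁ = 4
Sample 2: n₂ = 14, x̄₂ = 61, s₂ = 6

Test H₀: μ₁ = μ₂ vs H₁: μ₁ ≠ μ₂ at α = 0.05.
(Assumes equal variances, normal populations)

Pooled variance: s²_p = [33×4² + 13×6²]/(46) = 21.6522
s_p = 4.6532
SE = s_p×√(1/n₁ + 1/n₂) = 4.6532×√(1/34 + 1/14) = 1.4776
t = (x̄₁ - x̄₂)/SE = (56 - 61)/1.4776 = -3.3839
df = 46, t-critical = ±2.013
Decision: reject H₀

Answer: t = -3.3839, reject H₀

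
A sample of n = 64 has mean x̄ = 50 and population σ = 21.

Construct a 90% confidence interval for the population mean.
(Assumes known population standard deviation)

Answer: (45.6819, 54.3181)

Derivation:
Confidence level: 90%, α = 0.1
z_0.05 = 1.645
SE = σ/√n = 21/√64 = 2.6250
Margin of error = 1.645 × 2.6250 = 4.3181
CI: x̄ ± margin = 50 ± 4.3181
CI: (45.6819, 54.3181)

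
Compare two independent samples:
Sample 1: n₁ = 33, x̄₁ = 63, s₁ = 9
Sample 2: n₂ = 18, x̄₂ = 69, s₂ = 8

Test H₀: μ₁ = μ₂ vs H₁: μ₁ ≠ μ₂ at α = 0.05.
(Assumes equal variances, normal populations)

Pooled variance: s²_p = [32×9² + 17×8²]/(49) = 75.1020
s_p = 8.6661
SE = s_p×√(1/n₁ + 1/n₂) = 8.6661×√(1/33 + 1/18) = 2.5393
t = (x̄₁ - x̄₂)/SE = (63 - 69)/2.5393 = -2.3629
df = 49, t-critical = ±2.010
Decision: reject H₀

Answer: t = -2.3629, reject H₀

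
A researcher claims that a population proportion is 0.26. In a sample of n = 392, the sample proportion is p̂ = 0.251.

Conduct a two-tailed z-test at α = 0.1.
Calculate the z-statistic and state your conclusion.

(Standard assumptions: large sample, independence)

H₀: p = 0.26, H₁: p ≠ 0.26
Standard error: SE = √(p₀(1-p₀)/n) = √(0.26×0.74/392) = 0.022154
z-statistic: z = (p̂ - p₀)/SE = (0.251 - 0.26)/0.022154 = -0.4062
Critical value: z_0.05 = ±1.645
p-value = 0.6846
Decision: fail to reject H₀ at α = 0.1

Answer: z = -0.4062, fail to reject H₀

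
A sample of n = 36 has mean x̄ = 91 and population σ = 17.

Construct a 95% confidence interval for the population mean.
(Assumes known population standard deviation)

Answer: (85.4467, 96.5533)

Derivation:
Confidence level: 95%, α = 0.05
z_0.025 = 1.960
SE = σ/√n = 17/√36 = 2.8333
Margin of error = 1.960 × 2.8333 = 5.5533
CI: x̄ ± margin = 91 ± 5.5533
CI: (85.4467, 96.5533)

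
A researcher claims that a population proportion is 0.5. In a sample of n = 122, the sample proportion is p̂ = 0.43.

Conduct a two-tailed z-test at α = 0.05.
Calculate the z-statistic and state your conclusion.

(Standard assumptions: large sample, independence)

H₀: p = 0.5, H₁: p ≠ 0.5
Standard error: SE = √(p₀(1-p₀)/n) = √(0.5×0.5/122) = 0.045268
z-statistic: z = (p̂ - p₀)/SE = (0.43 - 0.5)/0.045268 = -1.5463
Critical value: z_0.025 = ±1.960
p-value = 0.1220
Decision: fail to reject H₀ at α = 0.05

Answer: z = -1.5463, fail to reject H₀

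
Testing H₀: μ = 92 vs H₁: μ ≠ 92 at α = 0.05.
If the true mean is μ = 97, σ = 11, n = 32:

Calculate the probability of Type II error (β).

SE = σ/√n = 11/√32 = 1.9445
Critical values: μ₀ ± z_0.025×SE = 92 ± 1.960×1.9445
Acceptance region: (88.1888, 95.8112)
Under H₁ (μ = 97): z_high = (95.8112 - 97)/1.9445 = -0.6114, z_low = (88.1888 - 97)/1.9445 = -4.5313
β = P(not reject | H₁) = Φ(-0.6114) - Φ(-4.5313) ≈ 0.2705

Answer: β ≈ 0.2705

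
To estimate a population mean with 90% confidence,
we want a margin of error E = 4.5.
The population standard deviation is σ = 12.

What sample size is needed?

z_0.05 = 1.645
n = (z×σ/E)² = (1.645×12/4.5)²
n = 19.2428
Round up: n = 20

Answer: n = 20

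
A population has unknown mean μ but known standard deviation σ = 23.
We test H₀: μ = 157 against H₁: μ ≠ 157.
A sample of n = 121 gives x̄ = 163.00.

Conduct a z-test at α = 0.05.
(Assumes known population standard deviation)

Standard error: SE = σ/√n = 23/√121 = 2.0909
z-statistic: z = (x̄ - μ₀)/SE = (163.00 - 157)/2.0909 = 2.8696
Critical value: ±1.960
p-value = 0.0041
Decision: reject H₀

Answer: z = 2.8696, reject H₀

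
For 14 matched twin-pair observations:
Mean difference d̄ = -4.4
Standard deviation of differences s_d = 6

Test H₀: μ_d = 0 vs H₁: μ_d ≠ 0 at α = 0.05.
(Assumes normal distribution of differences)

Answer: t = -2.7438, reject H₀

Derivation:
df = n - 1 = 13
SE = s_d/√n = 6/√14 = 1.6036
t = d̄/SE = -4.4/1.6036 = -2.7438
Critical value: t_{0.025,13} = ±2.160
p-value ≈ 0.0167
Decision: reject H₀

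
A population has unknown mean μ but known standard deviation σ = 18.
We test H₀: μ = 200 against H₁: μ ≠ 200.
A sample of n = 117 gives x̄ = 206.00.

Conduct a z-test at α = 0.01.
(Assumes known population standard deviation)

Standard error: SE = σ/√n = 18/√117 = 1.6641
z-statistic: z = (x̄ - μ₀)/SE = (206.00 - 200)/1.6641 = 3.6056
Critical value: ±2.576
p-value = 0.0003
Decision: reject H₀

Answer: z = 3.6056, reject H₀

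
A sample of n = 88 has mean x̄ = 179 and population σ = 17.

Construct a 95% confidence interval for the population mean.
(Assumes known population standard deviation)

Answer: (175.4481, 182.5519)

Derivation:
Confidence level: 95%, α = 0.05
z_0.025 = 1.960
SE = σ/√n = 17/√88 = 1.8122
Margin of error = 1.960 × 1.8122 = 3.5519
CI: x̄ ± margin = 179 ± 3.5519
CI: (175.4481, 182.5519)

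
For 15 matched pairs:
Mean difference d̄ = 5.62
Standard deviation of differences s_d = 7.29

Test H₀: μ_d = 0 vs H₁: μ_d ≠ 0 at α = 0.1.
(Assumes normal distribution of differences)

df = n - 1 = 14
SE = s_d/√n = 7.29/√15 = 1.8823
t = d̄/SE = 5.62/1.8823 = 2.9857
Critical value: t_{0.05,14} = ±1.761
p-value ≈ 0.0098
Decision: reject H₀

Answer: t = 2.9857, reject H₀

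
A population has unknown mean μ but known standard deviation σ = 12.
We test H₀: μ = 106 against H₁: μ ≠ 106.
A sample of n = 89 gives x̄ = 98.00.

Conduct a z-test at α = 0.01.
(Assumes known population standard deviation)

Answer: z = -6.2893, reject H₀

Derivation:
Standard error: SE = σ/√n = 12/√89 = 1.2720
z-statistic: z = (x̄ - μ₀)/SE = (98.00 - 106)/1.2720 = -6.2893
Critical value: ±2.576
p-value < 0.0001
Decision: reject H₀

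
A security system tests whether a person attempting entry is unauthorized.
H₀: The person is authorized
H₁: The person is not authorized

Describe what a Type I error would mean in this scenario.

Type I error: rejecting H₀ when it is actually true (false positive).
Type II error: failing to reject H₀ when H₁ is actually true (false negative).

Answer: Denying entry to an authorized person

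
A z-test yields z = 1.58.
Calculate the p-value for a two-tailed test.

For z = 1.58:
p = 2×P(Z > |1.58|) = 2×(1 - Φ(1.58)) = 0.1141

Answer: p-value ≈ 0.1141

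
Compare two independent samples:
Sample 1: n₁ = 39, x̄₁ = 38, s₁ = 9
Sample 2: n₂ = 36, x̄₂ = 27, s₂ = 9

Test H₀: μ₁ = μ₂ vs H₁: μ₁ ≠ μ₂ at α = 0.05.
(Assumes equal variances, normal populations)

Pooled variance: s²_p = [38×9² + 35×9²]/(73) = 81.0000
s_p = 9.0000
SE = s_p×√(1/n₁ + 1/n₂) = 9.0000×√(1/39 + 1/36) = 2.0801
t = (x̄₁ - x̄₂)/SE = (38 - 27)/2.0801 = 5.2882
df = 73, t-critical = ±1.993
Decision: reject H₀

Answer: t = 5.2882, reject H₀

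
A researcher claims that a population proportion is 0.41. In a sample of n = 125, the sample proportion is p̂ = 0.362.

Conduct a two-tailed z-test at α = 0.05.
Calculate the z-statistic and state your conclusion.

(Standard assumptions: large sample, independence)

Answer: z = -1.0911, fail to reject H₀

Derivation:
H₀: p = 0.41, H₁: p ≠ 0.41
Standard error: SE = √(p₀(1-p₀)/n) = √(0.41×0.59/125) = 0.043991
z-statistic: z = (p̂ - p₀)/SE = (0.362 - 0.41)/0.043991 = -1.0911
Critical value: z_0.025 = ±1.960
p-value = 0.2752
Decision: fail to reject H₀ at α = 0.05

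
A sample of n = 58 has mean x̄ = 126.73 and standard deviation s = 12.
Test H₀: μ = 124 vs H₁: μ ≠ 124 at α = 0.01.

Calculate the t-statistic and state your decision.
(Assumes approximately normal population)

Answer: t = 1.7326, fail to reject H₀

Derivation:
df = n - 1 = 57
SE = s/√n = 12/√58 = 1.5757
t = (x̄ - μ₀)/SE = (126.73 - 124)/1.5757 = 1.7326
Critical value: t_{0.005,57} = ±2.665
p-value ≈ 0.0886
Decision: fail to reject H₀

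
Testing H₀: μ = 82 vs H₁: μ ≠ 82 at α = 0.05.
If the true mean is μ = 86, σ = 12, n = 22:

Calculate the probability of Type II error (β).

Answer: β ≈ 0.6539

Derivation:
SE = σ/√n = 12/√22 = 2.5584
Critical values: μ₀ ± z_0.025×SE = 82 ± 1.960×2.5584
Acceptance region: (76.9855, 87.0145)
Under H₁ (μ = 86): z_high = (87.0145 - 86)/2.5584 = 0.3965, z_low = (76.9855 - 86)/2.5584 = -3.5235
β = P(not reject | H₁) = Φ(0.3965) - Φ(-3.5235) ≈ 0.6539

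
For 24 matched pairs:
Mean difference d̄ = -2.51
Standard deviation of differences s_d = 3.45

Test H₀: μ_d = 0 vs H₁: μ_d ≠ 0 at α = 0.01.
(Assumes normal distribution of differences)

Answer: t = -3.5643, reject H₀

Derivation:
df = n - 1 = 23
SE = s_d/√n = 3.45/√24 = 0.7042
t = d̄/SE = -2.51/0.7042 = -3.5643
Critical value: t_{0.005,23} = ±2.807
p-value ≈ 0.0016
Decision: reject H₀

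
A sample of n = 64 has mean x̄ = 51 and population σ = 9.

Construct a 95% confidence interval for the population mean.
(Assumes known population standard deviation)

Confidence level: 95%, α = 0.05
z_0.025 = 1.960
SE = σ/√n = 9/√64 = 1.1250
Margin of error = 1.960 × 1.1250 = 2.2050
CI: x̄ ± margin = 51 ± 2.2050
CI: (48.7950, 53.2050)

Answer: (48.7950, 53.2050)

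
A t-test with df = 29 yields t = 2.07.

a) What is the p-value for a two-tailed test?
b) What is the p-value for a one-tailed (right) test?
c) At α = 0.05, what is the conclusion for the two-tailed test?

Using t-distribution with df = 29:
a) Two-tailed: p = 2×P(T > 2.07) = 0.0475
b) One-tailed: p = P(T > 2.07) = 0.0237
c) 0.0475 < 0.05, reject H₀

Answer: a) 0.0475, b) 0.0237, c) reject H₀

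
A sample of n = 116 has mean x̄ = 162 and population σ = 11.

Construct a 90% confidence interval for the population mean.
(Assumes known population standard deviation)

Answer: (160.3200, 163.6800)

Derivation:
Confidence level: 90%, α = 0.1
z_0.05 = 1.645
SE = σ/√n = 11/√116 = 1.0213
Margin of error = 1.645 × 1.0213 = 1.6800
CI: x̄ ± margin = 162 ± 1.6800
CI: (160.3200, 163.6800)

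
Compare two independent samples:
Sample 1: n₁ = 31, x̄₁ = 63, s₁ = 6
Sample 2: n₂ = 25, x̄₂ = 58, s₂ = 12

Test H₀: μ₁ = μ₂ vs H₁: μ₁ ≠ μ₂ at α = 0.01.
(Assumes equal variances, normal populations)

Answer: t = 2.0295, fail to reject H₀

Derivation:
Pooled variance: s²_p = [30×6² + 24×12²]/(54) = 84.0000
s_p = 9.1652
SE = s_p×√(1/n₁ + 1/n₂) = 9.1652×√(1/31 + 1/25) = 2.4637
t = (x̄₁ - x̄₂)/SE = (63 - 58)/2.4637 = 2.0295
df = 54, t-critical = ±2.670
Decision: fail to reject H₀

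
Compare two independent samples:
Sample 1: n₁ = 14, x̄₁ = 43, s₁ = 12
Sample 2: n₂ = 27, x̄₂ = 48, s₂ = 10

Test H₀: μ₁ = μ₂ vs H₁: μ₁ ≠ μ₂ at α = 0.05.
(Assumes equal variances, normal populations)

Answer: t = -1.4178, fail to reject H₀

Derivation:
Pooled variance: s²_p = [13×12² + 26×10²]/(39) = 114.6667
s_p = 10.7083
SE = s_p×√(1/n₁ + 1/n₂) = 10.7083×√(1/14 + 1/27) = 3.5267
t = (x̄₁ - x̄₂)/SE = (43 - 48)/3.5267 = -1.4178
df = 39, t-critical = ±2.023
Decision: fail to reject H₀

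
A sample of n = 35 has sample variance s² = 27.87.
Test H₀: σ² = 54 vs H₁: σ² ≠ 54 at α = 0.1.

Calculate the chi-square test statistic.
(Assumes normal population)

Answer: χ² = 17.5478, reject H₀

Derivation:
df = n - 1 = 34
χ² = (n-1)s²/σ₀² = 34×27.87/54 = 17.5478
Critical values: χ²_{0.95,34} = 21.664, χ²_{0.05,34} = 48.602
Rejection region: χ² < 21.664 or χ² > 48.602
Decision: reject H₀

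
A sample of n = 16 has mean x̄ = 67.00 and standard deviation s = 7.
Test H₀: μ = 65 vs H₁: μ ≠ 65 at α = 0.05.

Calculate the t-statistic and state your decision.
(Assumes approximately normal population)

Answer: t = 1.1429, fail to reject H₀

Derivation:
df = n - 1 = 15
SE = s/√n = 7/√16 = 1.7500
t = (x̄ - μ₀)/SE = (67.00 - 65)/1.7500 = 1.1429
Critical value: t_{0.025,15} = ±2.131
p-value ≈ 0.2710
Decision: fail to reject H₀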